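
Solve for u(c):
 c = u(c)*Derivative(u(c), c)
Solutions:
 u(c) = -sqrt(C1 + c^2)
 u(c) = sqrt(C1 + c^2)


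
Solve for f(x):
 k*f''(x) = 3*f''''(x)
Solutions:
 f(x) = C1 + C2*x + C3*exp(-sqrt(3)*sqrt(k)*x/3) + C4*exp(sqrt(3)*sqrt(k)*x/3)


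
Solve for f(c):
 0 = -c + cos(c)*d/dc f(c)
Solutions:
 f(c) = C1 + Integral(c/cos(c), c)


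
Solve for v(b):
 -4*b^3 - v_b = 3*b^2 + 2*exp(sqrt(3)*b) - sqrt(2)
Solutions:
 v(b) = C1 - b^4 - b^3 + sqrt(2)*b - 2*sqrt(3)*exp(sqrt(3)*b)/3


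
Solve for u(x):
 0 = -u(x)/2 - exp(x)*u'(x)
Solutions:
 u(x) = C1*exp(exp(-x)/2)


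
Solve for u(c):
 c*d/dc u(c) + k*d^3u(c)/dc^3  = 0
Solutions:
 u(c) = C1 + Integral(C2*airyai(c*(-1/k)^(1/3)) + C3*airybi(c*(-1/k)^(1/3)), c)


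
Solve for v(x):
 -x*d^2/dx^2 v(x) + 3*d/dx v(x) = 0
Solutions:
 v(x) = C1 + C2*x^4


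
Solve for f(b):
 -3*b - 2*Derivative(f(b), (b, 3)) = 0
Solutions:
 f(b) = C1 + C2*b + C3*b^2 - b^4/16


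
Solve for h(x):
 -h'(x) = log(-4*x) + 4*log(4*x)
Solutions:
 h(x) = C1 - 5*x*log(x) + x*(-10*log(2) + 5 - I*pi)


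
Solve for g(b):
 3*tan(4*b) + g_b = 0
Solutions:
 g(b) = C1 + 3*log(cos(4*b))/4


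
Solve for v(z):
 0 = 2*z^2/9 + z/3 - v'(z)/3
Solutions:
 v(z) = C1 + 2*z^3/9 + z^2/2


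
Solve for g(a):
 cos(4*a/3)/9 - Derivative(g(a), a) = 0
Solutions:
 g(a) = C1 + sin(4*a/3)/12


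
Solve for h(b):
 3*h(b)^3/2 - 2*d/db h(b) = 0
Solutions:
 h(b) = -sqrt(2)*sqrt(-1/(C1 + 3*b))
 h(b) = sqrt(2)*sqrt(-1/(C1 + 3*b))


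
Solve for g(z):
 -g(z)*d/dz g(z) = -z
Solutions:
 g(z) = -sqrt(C1 + z^2)
 g(z) = sqrt(C1 + z^2)


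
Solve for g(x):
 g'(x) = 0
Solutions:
 g(x) = C1


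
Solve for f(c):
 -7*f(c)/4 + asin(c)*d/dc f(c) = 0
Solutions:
 f(c) = C1*exp(7*Integral(1/asin(c), c)/4)


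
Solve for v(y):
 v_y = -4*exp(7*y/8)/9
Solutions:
 v(y) = C1 - 32*exp(7*y/8)/63


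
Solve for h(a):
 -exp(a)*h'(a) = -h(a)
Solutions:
 h(a) = C1*exp(-exp(-a))


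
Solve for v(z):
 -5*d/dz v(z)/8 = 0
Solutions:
 v(z) = C1


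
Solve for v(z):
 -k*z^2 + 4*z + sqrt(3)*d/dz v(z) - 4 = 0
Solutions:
 v(z) = C1 + sqrt(3)*k*z^3/9 - 2*sqrt(3)*z^2/3 + 4*sqrt(3)*z/3


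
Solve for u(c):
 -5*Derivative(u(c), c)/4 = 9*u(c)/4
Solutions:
 u(c) = C1*exp(-9*c/5)


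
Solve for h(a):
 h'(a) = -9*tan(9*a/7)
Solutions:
 h(a) = C1 + 7*log(cos(9*a/7))


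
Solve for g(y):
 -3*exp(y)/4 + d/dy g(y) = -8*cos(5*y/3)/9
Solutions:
 g(y) = C1 + 3*exp(y)/4 - 8*sin(5*y/3)/15


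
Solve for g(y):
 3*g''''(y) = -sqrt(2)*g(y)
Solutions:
 g(y) = (C1*sin(2^(5/8)*3^(3/4)*y/6) + C2*cos(2^(5/8)*3^(3/4)*y/6))*exp(-2^(5/8)*3^(3/4)*y/6) + (C3*sin(2^(5/8)*3^(3/4)*y/6) + C4*cos(2^(5/8)*3^(3/4)*y/6))*exp(2^(5/8)*3^(3/4)*y/6)


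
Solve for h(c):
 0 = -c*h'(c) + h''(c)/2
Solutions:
 h(c) = C1 + C2*erfi(c)


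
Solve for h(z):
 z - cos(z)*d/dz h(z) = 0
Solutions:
 h(z) = C1 + Integral(z/cos(z), z)


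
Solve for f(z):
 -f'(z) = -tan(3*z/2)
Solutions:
 f(z) = C1 - 2*log(cos(3*z/2))/3


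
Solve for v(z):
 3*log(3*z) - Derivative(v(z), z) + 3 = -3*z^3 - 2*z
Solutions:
 v(z) = C1 + 3*z^4/4 + z^2 + 3*z*log(z) + z*log(27)


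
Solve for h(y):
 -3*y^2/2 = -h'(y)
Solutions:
 h(y) = C1 + y^3/2


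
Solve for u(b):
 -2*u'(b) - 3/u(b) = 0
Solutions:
 u(b) = -sqrt(C1 - 3*b)
 u(b) = sqrt(C1 - 3*b)


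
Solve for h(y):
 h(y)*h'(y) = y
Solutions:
 h(y) = -sqrt(C1 + y^2)
 h(y) = sqrt(C1 + y^2)


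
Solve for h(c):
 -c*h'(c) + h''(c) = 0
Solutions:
 h(c) = C1 + C2*erfi(sqrt(2)*c/2)


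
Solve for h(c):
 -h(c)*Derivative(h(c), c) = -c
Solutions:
 h(c) = -sqrt(C1 + c^2)
 h(c) = sqrt(C1 + c^2)


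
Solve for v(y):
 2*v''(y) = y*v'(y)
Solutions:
 v(y) = C1 + C2*erfi(y/2)


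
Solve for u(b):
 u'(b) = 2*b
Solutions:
 u(b) = C1 + b^2


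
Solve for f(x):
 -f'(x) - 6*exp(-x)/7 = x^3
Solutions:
 f(x) = C1 - x^4/4 + 6*exp(-x)/7


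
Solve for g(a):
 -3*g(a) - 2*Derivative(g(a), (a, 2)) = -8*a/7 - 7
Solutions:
 g(a) = C1*sin(sqrt(6)*a/2) + C2*cos(sqrt(6)*a/2) + 8*a/21 + 7/3


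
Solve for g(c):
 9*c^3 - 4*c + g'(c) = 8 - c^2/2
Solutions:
 g(c) = C1 - 9*c^4/4 - c^3/6 + 2*c^2 + 8*c


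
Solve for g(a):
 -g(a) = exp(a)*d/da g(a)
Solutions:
 g(a) = C1*exp(exp(-a))


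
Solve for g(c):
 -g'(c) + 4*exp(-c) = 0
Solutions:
 g(c) = C1 - 4*exp(-c)


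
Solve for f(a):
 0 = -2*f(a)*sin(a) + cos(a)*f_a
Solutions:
 f(a) = C1/cos(a)^2


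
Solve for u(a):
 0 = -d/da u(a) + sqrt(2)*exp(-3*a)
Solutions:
 u(a) = C1 - sqrt(2)*exp(-3*a)/3


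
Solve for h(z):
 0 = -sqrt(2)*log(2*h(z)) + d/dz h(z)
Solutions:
 -sqrt(2)*Integral(1/(log(_y) + log(2)), (_y, h(z)))/2 = C1 - z


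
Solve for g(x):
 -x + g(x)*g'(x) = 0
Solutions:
 g(x) = -sqrt(C1 + x^2)
 g(x) = sqrt(C1 + x^2)


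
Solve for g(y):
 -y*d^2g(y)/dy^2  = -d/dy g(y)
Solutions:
 g(y) = C1 + C2*y^2


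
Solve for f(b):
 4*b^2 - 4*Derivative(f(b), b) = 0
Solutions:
 f(b) = C1 + b^3/3


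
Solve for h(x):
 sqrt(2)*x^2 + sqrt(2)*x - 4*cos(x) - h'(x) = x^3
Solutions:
 h(x) = C1 - x^4/4 + sqrt(2)*x^3/3 + sqrt(2)*x^2/2 - 4*sin(x)


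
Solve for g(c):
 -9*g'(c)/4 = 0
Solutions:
 g(c) = C1


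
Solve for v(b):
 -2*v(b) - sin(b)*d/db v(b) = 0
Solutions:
 v(b) = C1*(cos(b) + 1)/(cos(b) - 1)


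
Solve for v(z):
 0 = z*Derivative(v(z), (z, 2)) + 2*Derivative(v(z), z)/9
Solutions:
 v(z) = C1 + C2*z^(7/9)


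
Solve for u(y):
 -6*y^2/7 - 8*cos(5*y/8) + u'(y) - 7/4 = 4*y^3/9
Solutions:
 u(y) = C1 + y^4/9 + 2*y^3/7 + 7*y/4 + 64*sin(5*y/8)/5


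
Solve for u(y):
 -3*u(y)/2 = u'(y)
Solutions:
 u(y) = C1*exp(-3*y/2)


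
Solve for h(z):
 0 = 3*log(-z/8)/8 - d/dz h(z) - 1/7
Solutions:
 h(z) = C1 + 3*z*log(-z)/8 + z*(-63*log(2) - 29)/56


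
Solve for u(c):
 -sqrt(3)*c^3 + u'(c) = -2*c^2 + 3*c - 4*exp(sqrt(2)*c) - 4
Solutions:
 u(c) = C1 + sqrt(3)*c^4/4 - 2*c^3/3 + 3*c^2/2 - 4*c - 2*sqrt(2)*exp(sqrt(2)*c)


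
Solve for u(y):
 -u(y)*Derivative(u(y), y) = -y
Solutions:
 u(y) = -sqrt(C1 + y^2)
 u(y) = sqrt(C1 + y^2)


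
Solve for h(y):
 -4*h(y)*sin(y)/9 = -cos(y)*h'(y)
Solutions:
 h(y) = C1/cos(y)^(4/9)


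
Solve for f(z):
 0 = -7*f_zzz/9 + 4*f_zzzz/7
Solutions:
 f(z) = C1 + C2*z + C3*z^2 + C4*exp(49*z/36)


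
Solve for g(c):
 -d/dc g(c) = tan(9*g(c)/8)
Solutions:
 g(c) = -8*asin(C1*exp(-9*c/8))/9 + 8*pi/9
 g(c) = 8*asin(C1*exp(-9*c/8))/9


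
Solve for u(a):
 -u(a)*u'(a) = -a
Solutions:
 u(a) = -sqrt(C1 + a^2)
 u(a) = sqrt(C1 + a^2)


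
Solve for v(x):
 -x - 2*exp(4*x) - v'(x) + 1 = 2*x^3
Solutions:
 v(x) = C1 - x^4/2 - x^2/2 + x - exp(4*x)/2


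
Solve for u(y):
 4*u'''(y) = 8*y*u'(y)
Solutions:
 u(y) = C1 + Integral(C2*airyai(2^(1/3)*y) + C3*airybi(2^(1/3)*y), y)


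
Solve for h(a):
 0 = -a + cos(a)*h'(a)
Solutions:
 h(a) = C1 + Integral(a/cos(a), a)


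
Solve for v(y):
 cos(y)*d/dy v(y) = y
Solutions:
 v(y) = C1 + Integral(y/cos(y), y)


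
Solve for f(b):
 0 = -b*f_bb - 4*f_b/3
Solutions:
 f(b) = C1 + C2/b^(1/3)


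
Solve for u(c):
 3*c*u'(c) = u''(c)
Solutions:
 u(c) = C1 + C2*erfi(sqrt(6)*c/2)


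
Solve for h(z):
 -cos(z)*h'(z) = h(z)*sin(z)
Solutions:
 h(z) = C1*cos(z)


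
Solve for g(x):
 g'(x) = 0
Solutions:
 g(x) = C1


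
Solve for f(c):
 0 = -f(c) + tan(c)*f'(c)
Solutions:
 f(c) = C1*sin(c)


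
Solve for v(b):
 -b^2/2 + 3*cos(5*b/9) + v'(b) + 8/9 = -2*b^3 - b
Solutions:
 v(b) = C1 - b^4/2 + b^3/6 - b^2/2 - 8*b/9 - 27*sin(5*b/9)/5


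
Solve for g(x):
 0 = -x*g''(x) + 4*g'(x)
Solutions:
 g(x) = C1 + C2*x^5


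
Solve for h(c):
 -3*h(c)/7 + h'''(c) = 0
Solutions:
 h(c) = C3*exp(3^(1/3)*7^(2/3)*c/7) + (C1*sin(3^(5/6)*7^(2/3)*c/14) + C2*cos(3^(5/6)*7^(2/3)*c/14))*exp(-3^(1/3)*7^(2/3)*c/14)


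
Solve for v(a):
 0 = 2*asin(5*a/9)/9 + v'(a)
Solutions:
 v(a) = C1 - 2*a*asin(5*a/9)/9 - 2*sqrt(81 - 25*a^2)/45


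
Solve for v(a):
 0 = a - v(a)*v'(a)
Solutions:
 v(a) = -sqrt(C1 + a^2)
 v(a) = sqrt(C1 + a^2)


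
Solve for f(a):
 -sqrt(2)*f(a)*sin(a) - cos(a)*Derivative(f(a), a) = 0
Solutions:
 f(a) = C1*cos(a)^(sqrt(2))


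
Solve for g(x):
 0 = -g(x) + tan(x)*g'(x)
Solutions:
 g(x) = C1*sin(x)


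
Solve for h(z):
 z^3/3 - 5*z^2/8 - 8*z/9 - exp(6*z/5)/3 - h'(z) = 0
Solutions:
 h(z) = C1 + z^4/12 - 5*z^3/24 - 4*z^2/9 - 5*exp(6*z/5)/18


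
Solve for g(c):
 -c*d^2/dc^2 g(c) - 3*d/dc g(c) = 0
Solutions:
 g(c) = C1 + C2/c^2


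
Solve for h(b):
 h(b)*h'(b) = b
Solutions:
 h(b) = -sqrt(C1 + b^2)
 h(b) = sqrt(C1 + b^2)


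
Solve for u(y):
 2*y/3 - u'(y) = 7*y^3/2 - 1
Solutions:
 u(y) = C1 - 7*y^4/8 + y^2/3 + y


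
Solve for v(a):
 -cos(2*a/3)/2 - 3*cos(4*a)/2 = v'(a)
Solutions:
 v(a) = C1 - 3*sin(2*a/3)/4 - 3*sin(4*a)/8


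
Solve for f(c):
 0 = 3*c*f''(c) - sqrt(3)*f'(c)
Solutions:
 f(c) = C1 + C2*c^(sqrt(3)/3 + 1)


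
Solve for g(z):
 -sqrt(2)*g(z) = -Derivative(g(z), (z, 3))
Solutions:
 g(z) = C3*exp(2^(1/6)*z) + (C1*sin(2^(1/6)*sqrt(3)*z/2) + C2*cos(2^(1/6)*sqrt(3)*z/2))*exp(-2^(1/6)*z/2)


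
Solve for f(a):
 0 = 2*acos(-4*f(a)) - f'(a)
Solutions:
 Integral(1/acos(-4*_y), (_y, f(a))) = C1 + 2*a


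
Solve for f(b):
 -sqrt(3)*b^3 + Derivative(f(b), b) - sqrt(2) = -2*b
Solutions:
 f(b) = C1 + sqrt(3)*b^4/4 - b^2 + sqrt(2)*b


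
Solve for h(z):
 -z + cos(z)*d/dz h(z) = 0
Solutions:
 h(z) = C1 + Integral(z/cos(z), z)


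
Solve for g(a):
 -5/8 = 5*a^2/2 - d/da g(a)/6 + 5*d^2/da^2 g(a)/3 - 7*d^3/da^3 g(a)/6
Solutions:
 g(a) = C1 + C2*exp(a*(5 - 3*sqrt(2))/7) + C3*exp(a*(3*sqrt(2) + 5)/7) + 5*a^3 + 150*a^2 + 11175*a/4


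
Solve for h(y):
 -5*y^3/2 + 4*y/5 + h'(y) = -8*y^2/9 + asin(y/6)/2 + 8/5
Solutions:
 h(y) = C1 + 5*y^4/8 - 8*y^3/27 - 2*y^2/5 + y*asin(y/6)/2 + 8*y/5 + sqrt(36 - y^2)/2


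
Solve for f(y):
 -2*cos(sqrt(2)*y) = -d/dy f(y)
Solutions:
 f(y) = C1 + sqrt(2)*sin(sqrt(2)*y)


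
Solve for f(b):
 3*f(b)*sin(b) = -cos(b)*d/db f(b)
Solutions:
 f(b) = C1*cos(b)^3


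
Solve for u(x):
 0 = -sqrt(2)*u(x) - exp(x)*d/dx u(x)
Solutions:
 u(x) = C1*exp(sqrt(2)*exp(-x))


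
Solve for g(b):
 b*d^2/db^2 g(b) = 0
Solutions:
 g(b) = C1 + C2*b


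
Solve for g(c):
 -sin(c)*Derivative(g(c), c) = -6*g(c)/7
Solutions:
 g(c) = C1*(cos(c) - 1)^(3/7)/(cos(c) + 1)^(3/7)


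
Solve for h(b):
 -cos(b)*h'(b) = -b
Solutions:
 h(b) = C1 + Integral(b/cos(b), b)


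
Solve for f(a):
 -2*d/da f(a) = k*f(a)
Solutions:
 f(a) = C1*exp(-a*k/2)


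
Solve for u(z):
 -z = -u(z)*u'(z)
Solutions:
 u(z) = -sqrt(C1 + z^2)
 u(z) = sqrt(C1 + z^2)


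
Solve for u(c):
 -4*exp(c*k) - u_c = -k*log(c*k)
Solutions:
 u(c) = C1 + c*k*log(c*k) - c*k + Piecewise((-4*exp(c*k)/k, Ne(k, 0)), (-4*c, True))


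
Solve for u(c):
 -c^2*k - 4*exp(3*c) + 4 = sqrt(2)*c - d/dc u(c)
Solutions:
 u(c) = C1 + c^3*k/3 + sqrt(2)*c^2/2 - 4*c + 4*exp(3*c)/3


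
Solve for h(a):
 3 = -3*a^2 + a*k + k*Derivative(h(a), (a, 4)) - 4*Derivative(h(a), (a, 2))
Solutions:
 h(a) = C1 + C2*a + C3*exp(-2*a*sqrt(1/k)) + C4*exp(2*a*sqrt(1/k)) - a^4/16 + a^3*k/24 + 3*a^2*(-k - 2)/16


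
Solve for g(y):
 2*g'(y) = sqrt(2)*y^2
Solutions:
 g(y) = C1 + sqrt(2)*y^3/6


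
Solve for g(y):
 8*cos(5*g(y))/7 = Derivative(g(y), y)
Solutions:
 -8*y/7 - log(sin(5*g(y)) - 1)/10 + log(sin(5*g(y)) + 1)/10 = C1


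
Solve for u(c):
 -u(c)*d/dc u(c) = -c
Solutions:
 u(c) = -sqrt(C1 + c^2)
 u(c) = sqrt(C1 + c^2)


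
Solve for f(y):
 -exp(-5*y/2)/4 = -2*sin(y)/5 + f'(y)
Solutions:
 f(y) = C1 - 2*cos(y)/5 + exp(-5*y/2)/10


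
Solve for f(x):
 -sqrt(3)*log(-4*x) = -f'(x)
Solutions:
 f(x) = C1 + sqrt(3)*x*log(-x) + sqrt(3)*x*(-1 + 2*log(2))


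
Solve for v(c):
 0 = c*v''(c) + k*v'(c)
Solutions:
 v(c) = C1 + c^(1 - re(k))*(C2*sin(log(c)*Abs(im(k))) + C3*cos(log(c)*im(k)))


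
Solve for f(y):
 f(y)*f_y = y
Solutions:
 f(y) = -sqrt(C1 + y^2)
 f(y) = sqrt(C1 + y^2)


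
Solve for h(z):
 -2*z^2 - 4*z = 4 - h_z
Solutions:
 h(z) = C1 + 2*z^3/3 + 2*z^2 + 4*z


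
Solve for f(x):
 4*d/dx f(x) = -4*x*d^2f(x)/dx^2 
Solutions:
 f(x) = C1 + C2*log(x)


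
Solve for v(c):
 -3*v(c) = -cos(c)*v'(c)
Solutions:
 v(c) = C1*(sin(c) + 1)^(3/2)/(sin(c) - 1)^(3/2)


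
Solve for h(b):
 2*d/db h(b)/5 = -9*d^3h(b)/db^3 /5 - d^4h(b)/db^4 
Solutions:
 h(b) = C1 + C2*exp(b*(-6 + 9/(5*sqrt(79) + 52)^(1/3) + (5*sqrt(79) + 52)^(1/3))/10)*sin(sqrt(3)*b*(-(5*sqrt(79) + 52)^(1/3) + 9/(5*sqrt(79) + 52)^(1/3))/10) + C3*exp(b*(-6 + 9/(5*sqrt(79) + 52)^(1/3) + (5*sqrt(79) + 52)^(1/3))/10)*cos(sqrt(3)*b*(-(5*sqrt(79) + 52)^(1/3) + 9/(5*sqrt(79) + 52)^(1/3))/10) + C4*exp(-b*(9/(5*sqrt(79) + 52)^(1/3) + 3 + (5*sqrt(79) + 52)^(1/3))/5)


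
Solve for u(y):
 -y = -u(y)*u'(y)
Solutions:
 u(y) = -sqrt(C1 + y^2)
 u(y) = sqrt(C1 + y^2)


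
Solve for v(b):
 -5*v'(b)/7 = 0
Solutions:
 v(b) = C1


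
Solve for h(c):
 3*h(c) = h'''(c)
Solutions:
 h(c) = C3*exp(3^(1/3)*c) + (C1*sin(3^(5/6)*c/2) + C2*cos(3^(5/6)*c/2))*exp(-3^(1/3)*c/2)


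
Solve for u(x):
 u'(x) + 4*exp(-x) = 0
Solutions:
 u(x) = C1 + 4*exp(-x)


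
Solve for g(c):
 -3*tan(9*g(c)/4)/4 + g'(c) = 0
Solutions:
 g(c) = -4*asin(C1*exp(27*c/16))/9 + 4*pi/9
 g(c) = 4*asin(C1*exp(27*c/16))/9


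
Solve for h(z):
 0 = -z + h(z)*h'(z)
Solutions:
 h(z) = -sqrt(C1 + z^2)
 h(z) = sqrt(C1 + z^2)


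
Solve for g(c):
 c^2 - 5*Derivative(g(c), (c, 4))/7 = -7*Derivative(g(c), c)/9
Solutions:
 g(c) = C1 + C4*exp(7^(2/3)*75^(1/3)*c/15) - 3*c^3/7 + (C2*sin(3^(5/6)*35^(2/3)*c/30) + C3*cos(3^(5/6)*35^(2/3)*c/30))*exp(-7^(2/3)*75^(1/3)*c/30)


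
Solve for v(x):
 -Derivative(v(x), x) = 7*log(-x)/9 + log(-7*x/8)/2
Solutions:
 v(x) = C1 - 23*x*log(-x)/18 + x*(-9*log(7) + 27*log(2) + 23)/18


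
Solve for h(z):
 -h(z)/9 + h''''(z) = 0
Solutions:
 h(z) = C1*exp(-sqrt(3)*z/3) + C2*exp(sqrt(3)*z/3) + C3*sin(sqrt(3)*z/3) + C4*cos(sqrt(3)*z/3)


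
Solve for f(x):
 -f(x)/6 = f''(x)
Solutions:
 f(x) = C1*sin(sqrt(6)*x/6) + C2*cos(sqrt(6)*x/6)


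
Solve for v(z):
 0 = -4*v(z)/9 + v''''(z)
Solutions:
 v(z) = C1*exp(-sqrt(6)*z/3) + C2*exp(sqrt(6)*z/3) + C3*sin(sqrt(6)*z/3) + C4*cos(sqrt(6)*z/3)


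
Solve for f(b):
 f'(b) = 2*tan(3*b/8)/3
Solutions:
 f(b) = C1 - 16*log(cos(3*b/8))/9


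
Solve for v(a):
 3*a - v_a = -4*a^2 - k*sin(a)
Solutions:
 v(a) = C1 + 4*a^3/3 + 3*a^2/2 - k*cos(a)


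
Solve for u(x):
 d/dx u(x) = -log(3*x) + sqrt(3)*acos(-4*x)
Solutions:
 u(x) = C1 - x*log(x) - x*log(3) + x + sqrt(3)*(x*acos(-4*x) + sqrt(1 - 16*x^2)/4)


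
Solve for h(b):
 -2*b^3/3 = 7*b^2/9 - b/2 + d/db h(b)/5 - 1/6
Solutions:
 h(b) = C1 - 5*b^4/6 - 35*b^3/27 + 5*b^2/4 + 5*b/6


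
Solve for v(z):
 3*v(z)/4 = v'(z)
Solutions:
 v(z) = C1*exp(3*z/4)


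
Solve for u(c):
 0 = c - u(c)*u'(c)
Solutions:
 u(c) = -sqrt(C1 + c^2)
 u(c) = sqrt(C1 + c^2)


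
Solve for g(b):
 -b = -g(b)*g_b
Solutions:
 g(b) = -sqrt(C1 + b^2)
 g(b) = sqrt(C1 + b^2)


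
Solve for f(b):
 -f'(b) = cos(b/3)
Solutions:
 f(b) = C1 - 3*sin(b/3)


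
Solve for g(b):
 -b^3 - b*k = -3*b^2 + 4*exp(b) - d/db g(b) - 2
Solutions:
 g(b) = C1 + b^4/4 - b^3 + b^2*k/2 - 2*b + 4*exp(b)


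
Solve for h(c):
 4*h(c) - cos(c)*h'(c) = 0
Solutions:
 h(c) = C1*(sin(c)^2 + 2*sin(c) + 1)/(sin(c)^2 - 2*sin(c) + 1)


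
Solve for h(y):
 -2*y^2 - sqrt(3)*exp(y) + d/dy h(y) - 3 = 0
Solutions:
 h(y) = C1 + 2*y^3/3 + 3*y + sqrt(3)*exp(y)


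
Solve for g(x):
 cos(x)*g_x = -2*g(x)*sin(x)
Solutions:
 g(x) = C1*cos(x)^2


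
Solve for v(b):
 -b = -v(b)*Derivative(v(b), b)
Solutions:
 v(b) = -sqrt(C1 + b^2)
 v(b) = sqrt(C1 + b^2)


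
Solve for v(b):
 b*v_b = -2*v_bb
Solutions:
 v(b) = C1 + C2*erf(b/2)


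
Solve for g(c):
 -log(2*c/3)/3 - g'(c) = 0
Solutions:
 g(c) = C1 - c*log(c)/3 - c*log(2)/3 + c/3 + c*log(3)/3


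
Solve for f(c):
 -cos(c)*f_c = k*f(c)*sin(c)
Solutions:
 f(c) = C1*exp(k*log(cos(c)))


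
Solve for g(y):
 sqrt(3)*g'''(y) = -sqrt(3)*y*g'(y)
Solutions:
 g(y) = C1 + Integral(C2*airyai(-y) + C3*airybi(-y), y)


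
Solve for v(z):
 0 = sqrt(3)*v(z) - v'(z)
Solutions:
 v(z) = C1*exp(sqrt(3)*z)


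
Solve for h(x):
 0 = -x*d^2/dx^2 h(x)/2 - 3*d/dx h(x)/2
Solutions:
 h(x) = C1 + C2/x^2


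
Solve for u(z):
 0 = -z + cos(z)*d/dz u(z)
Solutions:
 u(z) = C1 + Integral(z/cos(z), z)


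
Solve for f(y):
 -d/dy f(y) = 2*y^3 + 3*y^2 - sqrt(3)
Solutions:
 f(y) = C1 - y^4/2 - y^3 + sqrt(3)*y


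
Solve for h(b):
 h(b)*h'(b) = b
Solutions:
 h(b) = -sqrt(C1 + b^2)
 h(b) = sqrt(C1 + b^2)


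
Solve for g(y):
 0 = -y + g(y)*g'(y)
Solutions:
 g(y) = -sqrt(C1 + y^2)
 g(y) = sqrt(C1 + y^2)


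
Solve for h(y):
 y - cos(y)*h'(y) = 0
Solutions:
 h(y) = C1 + Integral(y/cos(y), y)


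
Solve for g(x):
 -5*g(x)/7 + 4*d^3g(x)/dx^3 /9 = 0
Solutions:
 g(x) = C3*exp(4410^(1/3)*x/14) + (C1*sin(3*3^(1/6)*490^(1/3)*x/28) + C2*cos(3*3^(1/6)*490^(1/3)*x/28))*exp(-4410^(1/3)*x/28)


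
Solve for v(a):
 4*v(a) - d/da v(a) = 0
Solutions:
 v(a) = C1*exp(4*a)


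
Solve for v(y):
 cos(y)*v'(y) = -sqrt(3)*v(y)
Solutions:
 v(y) = C1*(sin(y) - 1)^(sqrt(3)/2)/(sin(y) + 1)^(sqrt(3)/2)


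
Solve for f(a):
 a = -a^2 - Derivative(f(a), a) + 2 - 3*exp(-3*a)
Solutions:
 f(a) = C1 - a^3/3 - a^2/2 + 2*a + exp(-3*a)


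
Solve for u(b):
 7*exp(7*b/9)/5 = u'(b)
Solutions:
 u(b) = C1 + 9*exp(7*b/9)/5


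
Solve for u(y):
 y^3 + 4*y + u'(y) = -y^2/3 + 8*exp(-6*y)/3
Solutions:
 u(y) = C1 - y^4/4 - y^3/9 - 2*y^2 - 4*exp(-6*y)/9


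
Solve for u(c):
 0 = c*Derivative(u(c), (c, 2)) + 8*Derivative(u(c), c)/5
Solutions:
 u(c) = C1 + C2/c^(3/5)


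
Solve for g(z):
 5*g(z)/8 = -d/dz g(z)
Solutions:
 g(z) = C1*exp(-5*z/8)


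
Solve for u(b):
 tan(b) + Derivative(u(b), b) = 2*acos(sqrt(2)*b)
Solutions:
 u(b) = C1 + 2*b*acos(sqrt(2)*b) - sqrt(2)*sqrt(1 - 2*b^2) + log(cos(b))


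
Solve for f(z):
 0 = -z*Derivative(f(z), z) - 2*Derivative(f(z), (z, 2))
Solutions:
 f(z) = C1 + C2*erf(z/2)


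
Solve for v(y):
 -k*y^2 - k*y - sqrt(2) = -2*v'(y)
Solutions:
 v(y) = C1 + k*y^3/6 + k*y^2/4 + sqrt(2)*y/2


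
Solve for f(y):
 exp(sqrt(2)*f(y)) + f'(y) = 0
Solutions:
 f(y) = sqrt(2)*(2*log(1/(C1 + y)) - log(2))/4


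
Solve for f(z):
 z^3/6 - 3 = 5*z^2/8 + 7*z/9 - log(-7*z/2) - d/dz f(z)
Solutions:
 f(z) = C1 - z^4/24 + 5*z^3/24 + 7*z^2/18 - z*log(-z) + z*(-log(7) + log(2) + 4)


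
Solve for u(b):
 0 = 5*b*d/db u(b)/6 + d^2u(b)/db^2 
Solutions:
 u(b) = C1 + C2*erf(sqrt(15)*b/6)


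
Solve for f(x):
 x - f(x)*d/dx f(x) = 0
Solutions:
 f(x) = -sqrt(C1 + x^2)
 f(x) = sqrt(C1 + x^2)


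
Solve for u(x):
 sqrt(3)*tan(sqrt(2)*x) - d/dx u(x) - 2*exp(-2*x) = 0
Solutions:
 u(x) = C1 + sqrt(6)*log(tan(sqrt(2)*x)^2 + 1)/4 + exp(-2*x)


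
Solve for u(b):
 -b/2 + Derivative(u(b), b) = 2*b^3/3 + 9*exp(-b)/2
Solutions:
 u(b) = C1 + b^4/6 + b^2/4 - 9*exp(-b)/2


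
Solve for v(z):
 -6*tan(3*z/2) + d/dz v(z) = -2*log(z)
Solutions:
 v(z) = C1 - 2*z*log(z) + 2*z - 4*log(cos(3*z/2))


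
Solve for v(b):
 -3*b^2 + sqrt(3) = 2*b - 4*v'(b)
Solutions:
 v(b) = C1 + b^3/4 + b^2/4 - sqrt(3)*b/4


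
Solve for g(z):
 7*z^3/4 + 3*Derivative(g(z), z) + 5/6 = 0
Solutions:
 g(z) = C1 - 7*z^4/48 - 5*z/18


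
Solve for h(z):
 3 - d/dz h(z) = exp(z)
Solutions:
 h(z) = C1 + 3*z - exp(z)


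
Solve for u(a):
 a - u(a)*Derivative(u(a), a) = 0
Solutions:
 u(a) = -sqrt(C1 + a^2)
 u(a) = sqrt(C1 + a^2)


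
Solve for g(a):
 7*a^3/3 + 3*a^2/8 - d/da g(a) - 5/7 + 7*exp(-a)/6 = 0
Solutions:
 g(a) = C1 + 7*a^4/12 + a^3/8 - 5*a/7 - 7*exp(-a)/6


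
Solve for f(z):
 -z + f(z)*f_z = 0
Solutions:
 f(z) = -sqrt(C1 + z^2)
 f(z) = sqrt(C1 + z^2)


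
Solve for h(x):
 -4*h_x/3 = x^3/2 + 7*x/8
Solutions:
 h(x) = C1 - 3*x^4/32 - 21*x^2/64


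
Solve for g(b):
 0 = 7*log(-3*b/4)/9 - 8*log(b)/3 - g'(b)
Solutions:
 g(b) = C1 - 17*b*log(b)/9 + b*(-14*log(2) + 7*log(3) + 17 + 7*I*pi)/9


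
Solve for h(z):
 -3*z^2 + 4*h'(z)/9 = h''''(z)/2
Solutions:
 h(z) = C1 + C4*exp(2*3^(1/3)*z/3) + 9*z^3/4 + (C2*sin(3^(5/6)*z/3) + C3*cos(3^(5/6)*z/3))*exp(-3^(1/3)*z/3)


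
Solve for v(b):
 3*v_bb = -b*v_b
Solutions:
 v(b) = C1 + C2*erf(sqrt(6)*b/6)


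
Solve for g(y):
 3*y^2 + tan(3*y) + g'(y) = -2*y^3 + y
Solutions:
 g(y) = C1 - y^4/2 - y^3 + y^2/2 + log(cos(3*y))/3


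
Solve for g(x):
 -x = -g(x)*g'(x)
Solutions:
 g(x) = -sqrt(C1 + x^2)
 g(x) = sqrt(C1 + x^2)


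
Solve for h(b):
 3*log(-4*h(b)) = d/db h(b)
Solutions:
 -Integral(1/(log(-_y) + 2*log(2)), (_y, h(b)))/3 = C1 - b


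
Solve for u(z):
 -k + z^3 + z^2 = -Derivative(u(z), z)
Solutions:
 u(z) = C1 + k*z - z^4/4 - z^3/3


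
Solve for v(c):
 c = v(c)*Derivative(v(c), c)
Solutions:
 v(c) = -sqrt(C1 + c^2)
 v(c) = sqrt(C1 + c^2)


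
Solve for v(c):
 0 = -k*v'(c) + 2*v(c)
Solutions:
 v(c) = C1*exp(2*c/k)


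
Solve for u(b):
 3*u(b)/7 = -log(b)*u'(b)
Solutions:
 u(b) = C1*exp(-3*li(b)/7)


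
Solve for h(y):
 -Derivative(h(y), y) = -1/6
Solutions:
 h(y) = C1 + y/6


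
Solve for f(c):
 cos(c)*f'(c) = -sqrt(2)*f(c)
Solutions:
 f(c) = C1*(sin(c) - 1)^(sqrt(2)/2)/(sin(c) + 1)^(sqrt(2)/2)


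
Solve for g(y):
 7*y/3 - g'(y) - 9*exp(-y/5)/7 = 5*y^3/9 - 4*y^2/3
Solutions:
 g(y) = C1 - 5*y^4/36 + 4*y^3/9 + 7*y^2/6 + 45*exp(-y/5)/7


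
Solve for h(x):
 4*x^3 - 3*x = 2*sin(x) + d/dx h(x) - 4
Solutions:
 h(x) = C1 + x^4 - 3*x^2/2 + 4*x + 2*cos(x)


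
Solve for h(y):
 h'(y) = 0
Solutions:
 h(y) = C1


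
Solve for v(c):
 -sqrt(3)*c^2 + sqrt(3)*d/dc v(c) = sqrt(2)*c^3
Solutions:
 v(c) = C1 + sqrt(6)*c^4/12 + c^3/3


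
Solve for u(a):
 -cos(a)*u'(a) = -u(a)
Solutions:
 u(a) = C1*sqrt(sin(a) + 1)/sqrt(sin(a) - 1)


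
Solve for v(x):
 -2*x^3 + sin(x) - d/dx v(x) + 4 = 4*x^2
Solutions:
 v(x) = C1 - x^4/2 - 4*x^3/3 + 4*x - cos(x)


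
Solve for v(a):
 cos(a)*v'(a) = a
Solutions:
 v(a) = C1 + Integral(a/cos(a), a)


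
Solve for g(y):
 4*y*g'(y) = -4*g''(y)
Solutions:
 g(y) = C1 + C2*erf(sqrt(2)*y/2)


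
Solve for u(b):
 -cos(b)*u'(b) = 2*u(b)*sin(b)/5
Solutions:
 u(b) = C1*cos(b)^(2/5)


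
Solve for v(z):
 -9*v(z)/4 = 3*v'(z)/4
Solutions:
 v(z) = C1*exp(-3*z)


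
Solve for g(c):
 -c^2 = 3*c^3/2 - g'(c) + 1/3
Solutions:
 g(c) = C1 + 3*c^4/8 + c^3/3 + c/3


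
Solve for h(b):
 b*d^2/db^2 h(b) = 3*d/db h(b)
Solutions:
 h(b) = C1 + C2*b^4


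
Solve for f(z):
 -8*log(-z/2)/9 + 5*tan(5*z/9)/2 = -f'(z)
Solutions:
 f(z) = C1 + 8*z*log(-z)/9 - 8*z/9 - 8*z*log(2)/9 + 9*log(cos(5*z/9))/2


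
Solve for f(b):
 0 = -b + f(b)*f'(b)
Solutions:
 f(b) = -sqrt(C1 + b^2)
 f(b) = sqrt(C1 + b^2)


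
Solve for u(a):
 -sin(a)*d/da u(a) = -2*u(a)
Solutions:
 u(a) = C1*(cos(a) - 1)/(cos(a) + 1)


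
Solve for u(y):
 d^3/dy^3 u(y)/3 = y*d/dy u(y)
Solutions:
 u(y) = C1 + Integral(C2*airyai(3^(1/3)*y) + C3*airybi(3^(1/3)*y), y)


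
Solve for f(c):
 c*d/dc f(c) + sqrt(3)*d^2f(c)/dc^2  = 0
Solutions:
 f(c) = C1 + C2*erf(sqrt(2)*3^(3/4)*c/6)


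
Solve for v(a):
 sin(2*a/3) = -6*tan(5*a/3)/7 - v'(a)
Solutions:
 v(a) = C1 + 18*log(cos(5*a/3))/35 + 3*cos(2*a/3)/2


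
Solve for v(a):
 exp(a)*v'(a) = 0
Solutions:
 v(a) = C1


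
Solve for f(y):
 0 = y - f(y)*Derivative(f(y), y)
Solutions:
 f(y) = -sqrt(C1 + y^2)
 f(y) = sqrt(C1 + y^2)


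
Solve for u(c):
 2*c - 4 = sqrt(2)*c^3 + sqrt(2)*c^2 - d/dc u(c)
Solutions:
 u(c) = C1 + sqrt(2)*c^4/4 + sqrt(2)*c^3/3 - c^2 + 4*c


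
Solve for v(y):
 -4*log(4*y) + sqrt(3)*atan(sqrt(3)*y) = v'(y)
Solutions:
 v(y) = C1 - 4*y*log(y) - 8*y*log(2) + 4*y + sqrt(3)*(y*atan(sqrt(3)*y) - sqrt(3)*log(3*y^2 + 1)/6)


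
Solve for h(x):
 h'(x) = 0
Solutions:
 h(x) = C1


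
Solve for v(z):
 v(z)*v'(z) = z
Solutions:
 v(z) = -sqrt(C1 + z^2)
 v(z) = sqrt(C1 + z^2)


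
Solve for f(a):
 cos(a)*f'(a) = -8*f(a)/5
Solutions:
 f(a) = C1*(sin(a) - 1)^(4/5)/(sin(a) + 1)^(4/5)


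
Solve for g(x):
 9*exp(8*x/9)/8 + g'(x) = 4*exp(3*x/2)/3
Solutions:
 g(x) = C1 - 81*exp(8*x/9)/64 + 8*exp(3*x/2)/9


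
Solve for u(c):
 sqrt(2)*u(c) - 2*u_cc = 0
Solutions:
 u(c) = C1*exp(-2^(3/4)*c/2) + C2*exp(2^(3/4)*c/2)


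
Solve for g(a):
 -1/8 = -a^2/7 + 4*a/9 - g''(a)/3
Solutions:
 g(a) = C1 + C2*a - a^4/28 + 2*a^3/9 + 3*a^2/16


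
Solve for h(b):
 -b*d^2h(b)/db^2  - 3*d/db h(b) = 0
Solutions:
 h(b) = C1 + C2/b^2


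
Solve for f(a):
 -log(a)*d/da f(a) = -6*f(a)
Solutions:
 f(a) = C1*exp(6*li(a))


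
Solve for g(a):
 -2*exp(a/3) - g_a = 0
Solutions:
 g(a) = C1 - 6*exp(a/3)


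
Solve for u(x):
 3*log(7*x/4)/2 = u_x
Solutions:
 u(x) = C1 + 3*x*log(x)/2 - 3*x*log(2) - 3*x/2 + 3*x*log(7)/2


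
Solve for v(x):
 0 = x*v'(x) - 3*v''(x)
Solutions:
 v(x) = C1 + C2*erfi(sqrt(6)*x/6)


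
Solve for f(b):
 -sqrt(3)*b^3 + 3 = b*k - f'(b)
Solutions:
 f(b) = C1 + sqrt(3)*b^4/4 + b^2*k/2 - 3*b


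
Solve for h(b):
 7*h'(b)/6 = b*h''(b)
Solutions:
 h(b) = C1 + C2*b^(13/6)


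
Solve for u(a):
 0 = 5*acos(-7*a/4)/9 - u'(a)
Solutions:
 u(a) = C1 + 5*a*acos(-7*a/4)/9 + 5*sqrt(16 - 49*a^2)/63


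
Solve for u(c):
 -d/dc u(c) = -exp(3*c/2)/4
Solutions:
 u(c) = C1 + exp(3*c/2)/6


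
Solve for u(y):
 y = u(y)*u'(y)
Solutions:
 u(y) = -sqrt(C1 + y^2)
 u(y) = sqrt(C1 + y^2)


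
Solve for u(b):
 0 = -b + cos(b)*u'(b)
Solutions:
 u(b) = C1 + Integral(b/cos(b), b)


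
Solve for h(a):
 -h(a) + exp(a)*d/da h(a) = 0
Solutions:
 h(a) = C1*exp(-exp(-a))


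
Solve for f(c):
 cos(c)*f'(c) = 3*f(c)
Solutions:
 f(c) = C1*(sin(c) + 1)^(3/2)/(sin(c) - 1)^(3/2)


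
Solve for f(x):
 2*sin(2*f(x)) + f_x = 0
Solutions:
 f(x) = pi - acos((-C1 - exp(8*x))/(C1 - exp(8*x)))/2
 f(x) = acos((-C1 - exp(8*x))/(C1 - exp(8*x)))/2


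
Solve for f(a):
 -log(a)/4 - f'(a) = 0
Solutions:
 f(a) = C1 - a*log(a)/4 + a/4


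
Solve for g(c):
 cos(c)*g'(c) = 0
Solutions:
 g(c) = C1


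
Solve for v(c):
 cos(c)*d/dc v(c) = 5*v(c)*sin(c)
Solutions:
 v(c) = C1/cos(c)^5


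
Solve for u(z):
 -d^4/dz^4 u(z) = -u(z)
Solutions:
 u(z) = C1*exp(-z) + C2*exp(z) + C3*sin(z) + C4*cos(z)


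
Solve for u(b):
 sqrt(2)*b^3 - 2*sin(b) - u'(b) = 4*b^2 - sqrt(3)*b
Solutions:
 u(b) = C1 + sqrt(2)*b^4/4 - 4*b^3/3 + sqrt(3)*b^2/2 + 2*cos(b)


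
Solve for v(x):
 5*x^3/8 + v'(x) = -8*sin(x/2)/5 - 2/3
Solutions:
 v(x) = C1 - 5*x^4/32 - 2*x/3 + 16*cos(x/2)/5


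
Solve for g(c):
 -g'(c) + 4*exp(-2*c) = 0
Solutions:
 g(c) = C1 - 2*exp(-2*c)


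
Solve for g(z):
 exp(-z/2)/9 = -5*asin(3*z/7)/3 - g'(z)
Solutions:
 g(z) = C1 - 5*z*asin(3*z/7)/3 - 5*sqrt(49 - 9*z^2)/9 + 2*exp(-z/2)/9


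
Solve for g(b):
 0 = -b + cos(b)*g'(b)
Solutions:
 g(b) = C1 + Integral(b/cos(b), b)


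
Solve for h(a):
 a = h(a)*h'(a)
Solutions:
 h(a) = -sqrt(C1 + a^2)
 h(a) = sqrt(C1 + a^2)


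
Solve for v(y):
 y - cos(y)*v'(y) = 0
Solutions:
 v(y) = C1 + Integral(y/cos(y), y)


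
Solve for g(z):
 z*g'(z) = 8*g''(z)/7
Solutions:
 g(z) = C1 + C2*erfi(sqrt(7)*z/4)


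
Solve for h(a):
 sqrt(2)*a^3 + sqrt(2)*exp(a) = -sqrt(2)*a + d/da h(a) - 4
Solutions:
 h(a) = C1 + sqrt(2)*a^4/4 + sqrt(2)*a^2/2 + 4*a + sqrt(2)*exp(a)


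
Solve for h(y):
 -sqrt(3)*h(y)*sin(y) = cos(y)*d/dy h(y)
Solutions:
 h(y) = C1*cos(y)^(sqrt(3))


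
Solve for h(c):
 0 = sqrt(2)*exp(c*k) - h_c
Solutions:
 h(c) = C1 + sqrt(2)*exp(c*k)/k


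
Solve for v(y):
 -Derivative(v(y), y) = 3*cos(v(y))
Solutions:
 v(y) = pi - asin((C1 + exp(6*y))/(C1 - exp(6*y)))
 v(y) = asin((C1 + exp(6*y))/(C1 - exp(6*y)))


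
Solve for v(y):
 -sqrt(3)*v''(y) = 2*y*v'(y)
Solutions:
 v(y) = C1 + C2*erf(3^(3/4)*y/3)


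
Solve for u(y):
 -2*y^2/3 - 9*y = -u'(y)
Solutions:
 u(y) = C1 + 2*y^3/9 + 9*y^2/2


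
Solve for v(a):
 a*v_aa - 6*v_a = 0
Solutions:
 v(a) = C1 + C2*a^7


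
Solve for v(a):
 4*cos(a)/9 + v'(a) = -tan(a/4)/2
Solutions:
 v(a) = C1 + 2*log(cos(a/4)) - 4*sin(a)/9


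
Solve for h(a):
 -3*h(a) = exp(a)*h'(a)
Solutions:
 h(a) = C1*exp(3*exp(-a))


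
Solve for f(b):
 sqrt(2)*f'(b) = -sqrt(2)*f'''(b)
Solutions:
 f(b) = C1 + C2*sin(b) + C3*cos(b)


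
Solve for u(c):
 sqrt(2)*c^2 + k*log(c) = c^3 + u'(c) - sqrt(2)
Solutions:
 u(c) = C1 - c^4/4 + sqrt(2)*c^3/3 + c*k*log(c) - c*k + sqrt(2)*c


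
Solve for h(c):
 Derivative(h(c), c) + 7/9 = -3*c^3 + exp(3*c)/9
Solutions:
 h(c) = C1 - 3*c^4/4 - 7*c/9 + exp(3*c)/27


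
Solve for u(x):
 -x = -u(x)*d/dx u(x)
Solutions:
 u(x) = -sqrt(C1 + x^2)
 u(x) = sqrt(C1 + x^2)


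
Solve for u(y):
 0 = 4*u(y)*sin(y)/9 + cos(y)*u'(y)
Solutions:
 u(y) = C1*cos(y)^(4/9)


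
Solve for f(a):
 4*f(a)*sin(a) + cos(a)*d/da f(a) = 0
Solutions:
 f(a) = C1*cos(a)^4


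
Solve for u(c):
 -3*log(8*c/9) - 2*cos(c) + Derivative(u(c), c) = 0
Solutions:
 u(c) = C1 + 3*c*log(c) - 6*c*log(3) - 3*c + 9*c*log(2) + 2*sin(c)


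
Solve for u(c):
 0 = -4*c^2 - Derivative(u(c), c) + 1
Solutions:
 u(c) = C1 - 4*c^3/3 + c


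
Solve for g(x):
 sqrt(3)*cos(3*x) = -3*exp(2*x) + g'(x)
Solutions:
 g(x) = C1 + 3*exp(2*x)/2 + sqrt(3)*sin(3*x)/3


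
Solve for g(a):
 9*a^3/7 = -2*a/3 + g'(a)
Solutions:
 g(a) = C1 + 9*a^4/28 + a^2/3


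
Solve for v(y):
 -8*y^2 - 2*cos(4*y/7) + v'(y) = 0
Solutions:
 v(y) = C1 + 8*y^3/3 + 7*sin(4*y/7)/2


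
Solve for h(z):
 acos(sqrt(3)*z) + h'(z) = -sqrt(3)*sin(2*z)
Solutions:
 h(z) = C1 - z*acos(sqrt(3)*z) + sqrt(3)*sqrt(1 - 3*z^2)/3 + sqrt(3)*cos(2*z)/2


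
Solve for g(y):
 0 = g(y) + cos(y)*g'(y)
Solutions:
 g(y) = C1*sqrt(sin(y) - 1)/sqrt(sin(y) + 1)


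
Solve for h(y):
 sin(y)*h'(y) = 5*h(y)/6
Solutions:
 h(y) = C1*(cos(y) - 1)^(5/12)/(cos(y) + 1)^(5/12)


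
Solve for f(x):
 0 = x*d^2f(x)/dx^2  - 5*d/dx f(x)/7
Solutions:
 f(x) = C1 + C2*x^(12/7)


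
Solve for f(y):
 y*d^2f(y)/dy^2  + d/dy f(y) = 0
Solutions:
 f(y) = C1 + C2*log(y)


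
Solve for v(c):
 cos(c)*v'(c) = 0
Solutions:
 v(c) = C1


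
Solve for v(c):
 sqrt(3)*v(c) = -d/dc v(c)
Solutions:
 v(c) = C1*exp(-sqrt(3)*c)


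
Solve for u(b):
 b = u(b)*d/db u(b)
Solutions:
 u(b) = -sqrt(C1 + b^2)
 u(b) = sqrt(C1 + b^2)


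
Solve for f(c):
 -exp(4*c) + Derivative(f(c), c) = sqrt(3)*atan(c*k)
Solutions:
 f(c) = C1 + sqrt(3)*Piecewise((c*atan(c*k) - log(c^2*k^2 + 1)/(2*k), Ne(k, 0)), (0, True)) + exp(4*c)/4


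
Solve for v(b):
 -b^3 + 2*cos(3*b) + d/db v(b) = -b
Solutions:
 v(b) = C1 + b^4/4 - b^2/2 - 2*sin(3*b)/3


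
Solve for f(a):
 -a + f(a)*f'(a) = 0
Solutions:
 f(a) = -sqrt(C1 + a^2)
 f(a) = sqrt(C1 + a^2)


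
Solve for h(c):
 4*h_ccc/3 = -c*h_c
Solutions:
 h(c) = C1 + Integral(C2*airyai(-6^(1/3)*c/2) + C3*airybi(-6^(1/3)*c/2), c)


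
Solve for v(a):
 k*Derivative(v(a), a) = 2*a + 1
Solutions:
 v(a) = C1 + a^2/k + a/k


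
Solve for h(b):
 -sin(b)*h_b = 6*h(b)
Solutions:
 h(b) = C1*(cos(b)^3 + 3*cos(b)^2 + 3*cos(b) + 1)/(cos(b)^3 - 3*cos(b)^2 + 3*cos(b) - 1)


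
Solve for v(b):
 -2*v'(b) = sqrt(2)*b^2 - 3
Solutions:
 v(b) = C1 - sqrt(2)*b^3/6 + 3*b/2


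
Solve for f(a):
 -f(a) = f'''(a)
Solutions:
 f(a) = C3*exp(-a) + (C1*sin(sqrt(3)*a/2) + C2*cos(sqrt(3)*a/2))*exp(a/2)


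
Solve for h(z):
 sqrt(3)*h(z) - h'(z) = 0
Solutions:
 h(z) = C1*exp(sqrt(3)*z)


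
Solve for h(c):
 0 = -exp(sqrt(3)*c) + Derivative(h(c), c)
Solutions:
 h(c) = C1 + sqrt(3)*exp(sqrt(3)*c)/3


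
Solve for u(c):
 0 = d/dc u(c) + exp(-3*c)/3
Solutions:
 u(c) = C1 + exp(-3*c)/9


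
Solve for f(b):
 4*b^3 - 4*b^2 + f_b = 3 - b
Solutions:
 f(b) = C1 - b^4 + 4*b^3/3 - b^2/2 + 3*b


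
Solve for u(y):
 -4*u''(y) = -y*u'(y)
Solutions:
 u(y) = C1 + C2*erfi(sqrt(2)*y/4)


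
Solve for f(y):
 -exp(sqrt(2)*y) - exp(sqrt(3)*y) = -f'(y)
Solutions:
 f(y) = C1 + sqrt(2)*exp(sqrt(2)*y)/2 + sqrt(3)*exp(sqrt(3)*y)/3


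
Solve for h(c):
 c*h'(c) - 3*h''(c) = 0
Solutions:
 h(c) = C1 + C2*erfi(sqrt(6)*c/6)


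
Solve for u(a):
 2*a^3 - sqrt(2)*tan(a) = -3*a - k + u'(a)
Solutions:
 u(a) = C1 + a^4/2 + 3*a^2/2 + a*k + sqrt(2)*log(cos(a))


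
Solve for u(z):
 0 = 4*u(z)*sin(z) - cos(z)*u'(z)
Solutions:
 u(z) = C1/cos(z)^4


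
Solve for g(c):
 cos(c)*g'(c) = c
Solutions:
 g(c) = C1 + Integral(c/cos(c), c)


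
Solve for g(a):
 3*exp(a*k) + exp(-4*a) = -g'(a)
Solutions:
 g(a) = C1 + exp(-4*a)/4 - 3*exp(a*k)/k


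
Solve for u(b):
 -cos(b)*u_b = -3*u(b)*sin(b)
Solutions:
 u(b) = C1/cos(b)^3


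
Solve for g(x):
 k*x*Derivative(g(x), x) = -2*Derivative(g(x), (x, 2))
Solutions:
 g(x) = Piecewise((-sqrt(pi)*C1*erf(sqrt(k)*x/2)/sqrt(k) - C2, (k > 0) | (k < 0)), (-C1*x - C2, True))


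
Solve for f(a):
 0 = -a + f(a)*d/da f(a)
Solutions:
 f(a) = -sqrt(C1 + a^2)
 f(a) = sqrt(C1 + a^2)


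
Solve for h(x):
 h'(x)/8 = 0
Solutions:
 h(x) = C1


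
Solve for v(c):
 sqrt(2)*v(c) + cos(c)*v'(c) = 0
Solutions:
 v(c) = C1*(sin(c) - 1)^(sqrt(2)/2)/(sin(c) + 1)^(sqrt(2)/2)


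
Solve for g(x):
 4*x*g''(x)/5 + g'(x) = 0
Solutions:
 g(x) = C1 + C2/x^(1/4)


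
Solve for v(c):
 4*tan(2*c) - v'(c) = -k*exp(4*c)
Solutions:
 v(c) = C1 + k*exp(4*c)/4 - 2*log(cos(2*c))


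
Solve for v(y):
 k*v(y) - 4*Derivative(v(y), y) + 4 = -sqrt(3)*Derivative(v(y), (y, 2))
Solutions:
 v(y) = C1*exp(sqrt(3)*y*(2 - sqrt(-sqrt(3)*k + 4))/3) + C2*exp(sqrt(3)*y*(sqrt(-sqrt(3)*k + 4) + 2)/3) - 4/k


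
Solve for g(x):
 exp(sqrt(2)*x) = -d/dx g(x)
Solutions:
 g(x) = C1 - sqrt(2)*exp(sqrt(2)*x)/2


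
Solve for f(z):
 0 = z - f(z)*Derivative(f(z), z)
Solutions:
 f(z) = -sqrt(C1 + z^2)
 f(z) = sqrt(C1 + z^2)


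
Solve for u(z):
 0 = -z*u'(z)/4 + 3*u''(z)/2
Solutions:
 u(z) = C1 + C2*erfi(sqrt(3)*z/6)


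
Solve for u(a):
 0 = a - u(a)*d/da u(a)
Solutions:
 u(a) = -sqrt(C1 + a^2)
 u(a) = sqrt(C1 + a^2)


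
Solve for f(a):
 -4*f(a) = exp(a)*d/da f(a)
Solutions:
 f(a) = C1*exp(4*exp(-a))


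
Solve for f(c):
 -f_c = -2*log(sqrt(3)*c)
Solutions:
 f(c) = C1 + 2*c*log(c) - 2*c + c*log(3)


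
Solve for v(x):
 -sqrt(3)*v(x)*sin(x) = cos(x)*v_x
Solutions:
 v(x) = C1*cos(x)^(sqrt(3))


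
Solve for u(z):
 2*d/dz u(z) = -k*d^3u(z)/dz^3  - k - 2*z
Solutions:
 u(z) = C1 + C2*exp(-sqrt(2)*z*sqrt(-1/k)) + C3*exp(sqrt(2)*z*sqrt(-1/k)) - k*z/2 - z^2/2


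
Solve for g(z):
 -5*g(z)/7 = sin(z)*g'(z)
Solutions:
 g(z) = C1*(cos(z) + 1)^(5/14)/(cos(z) - 1)^(5/14)


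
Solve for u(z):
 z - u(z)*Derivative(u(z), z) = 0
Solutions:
 u(z) = -sqrt(C1 + z^2)
 u(z) = sqrt(C1 + z^2)


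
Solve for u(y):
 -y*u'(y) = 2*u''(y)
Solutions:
 u(y) = C1 + C2*erf(y/2)


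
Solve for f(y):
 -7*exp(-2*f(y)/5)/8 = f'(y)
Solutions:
 f(y) = 5*log(-sqrt(C1 - 7*y)) - 5*log(10) + 5*log(5)/2
 f(y) = 5*log(C1 - 7*y)/2 - 5*log(10) + 5*log(5)/2


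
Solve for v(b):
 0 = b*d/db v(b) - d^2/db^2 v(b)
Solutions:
 v(b) = C1 + C2*erfi(sqrt(2)*b/2)


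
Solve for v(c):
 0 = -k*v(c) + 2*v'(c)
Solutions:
 v(c) = C1*exp(c*k/2)


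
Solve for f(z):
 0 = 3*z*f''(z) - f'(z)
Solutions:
 f(z) = C1 + C2*z^(4/3)


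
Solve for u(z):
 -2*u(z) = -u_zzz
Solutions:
 u(z) = C3*exp(2^(1/3)*z) + (C1*sin(2^(1/3)*sqrt(3)*z/2) + C2*cos(2^(1/3)*sqrt(3)*z/2))*exp(-2^(1/3)*z/2)


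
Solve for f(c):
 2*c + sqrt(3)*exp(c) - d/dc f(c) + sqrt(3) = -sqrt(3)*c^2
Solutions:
 f(c) = C1 + sqrt(3)*c^3/3 + c^2 + sqrt(3)*c + sqrt(3)*exp(c)


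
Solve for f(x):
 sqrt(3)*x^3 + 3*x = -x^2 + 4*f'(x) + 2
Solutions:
 f(x) = C1 + sqrt(3)*x^4/16 + x^3/12 + 3*x^2/8 - x/2


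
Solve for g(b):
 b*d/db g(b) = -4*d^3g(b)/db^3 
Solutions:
 g(b) = C1 + Integral(C2*airyai(-2^(1/3)*b/2) + C3*airybi(-2^(1/3)*b/2), b)


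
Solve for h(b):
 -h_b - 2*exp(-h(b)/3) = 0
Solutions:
 h(b) = 3*log(C1 - 2*b/3)


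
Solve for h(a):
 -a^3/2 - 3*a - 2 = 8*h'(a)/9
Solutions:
 h(a) = C1 - 9*a^4/64 - 27*a^2/16 - 9*a/4


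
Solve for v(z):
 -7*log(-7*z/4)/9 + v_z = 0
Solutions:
 v(z) = C1 + 7*z*log(-z)/9 + 7*z*(-2*log(2) - 1 + log(7))/9


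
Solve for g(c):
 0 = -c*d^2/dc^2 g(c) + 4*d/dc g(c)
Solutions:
 g(c) = C1 + C2*c^5


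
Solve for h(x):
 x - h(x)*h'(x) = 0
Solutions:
 h(x) = -sqrt(C1 + x^2)
 h(x) = sqrt(C1 + x^2)


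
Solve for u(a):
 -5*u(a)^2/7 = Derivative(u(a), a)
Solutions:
 u(a) = 7/(C1 + 5*a)


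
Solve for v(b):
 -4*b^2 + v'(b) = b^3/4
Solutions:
 v(b) = C1 + b^4/16 + 4*b^3/3


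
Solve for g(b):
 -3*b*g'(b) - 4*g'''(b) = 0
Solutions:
 g(b) = C1 + Integral(C2*airyai(-6^(1/3)*b/2) + C3*airybi(-6^(1/3)*b/2), b)


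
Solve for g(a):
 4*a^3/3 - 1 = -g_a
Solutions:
 g(a) = C1 - a^4/3 + a


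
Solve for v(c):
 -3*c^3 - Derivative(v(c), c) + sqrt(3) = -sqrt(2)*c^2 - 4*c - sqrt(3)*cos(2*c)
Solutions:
 v(c) = C1 - 3*c^4/4 + sqrt(2)*c^3/3 + 2*c^2 + sqrt(3)*(c + sin(c)*cos(c))


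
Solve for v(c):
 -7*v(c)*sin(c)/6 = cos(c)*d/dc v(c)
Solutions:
 v(c) = C1*cos(c)^(7/6)


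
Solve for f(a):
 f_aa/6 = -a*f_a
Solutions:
 f(a) = C1 + C2*erf(sqrt(3)*a)


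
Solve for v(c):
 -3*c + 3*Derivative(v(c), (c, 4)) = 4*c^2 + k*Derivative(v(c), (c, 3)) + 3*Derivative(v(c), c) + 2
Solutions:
 v(c) = C1 + C2*exp(c*(-2*2^(1/3)*k^2/(-2*k^3 + sqrt(-4*k^6 + (2*k^3 + 729)^2) - 729)^(1/3) + 2*k - 2^(2/3)*(-2*k^3 + sqrt(-4*k^6 + (2*k^3 + 729)^2) - 729)^(1/3))/18) + C3*exp(c*(-8*2^(1/3)*k^2/((-1 + sqrt(3)*I)*(-2*k^3 + sqrt(-4*k^6 + (2*k^3 + 729)^2) - 729)^(1/3)) + 4*k + 2^(2/3)*(-2*k^3 + sqrt(-4*k^6 + (2*k^3 + 729)^2) - 729)^(1/3) - 2^(2/3)*sqrt(3)*I*(-2*k^3 + sqrt(-4*k^6 + (2*k^3 + 729)^2) - 729)^(1/3))/36) + C4*exp(c*(8*2^(1/3)*k^2/((1 + sqrt(3)*I)*(-2*k^3 + sqrt(-4*k^6 + (2*k^3 + 729)^2) - 729)^(1/3)) + 4*k + 2^(2/3)*(-2*k^3 + sqrt(-4*k^6 + (2*k^3 + 729)^2) - 729)^(1/3) + 2^(2/3)*sqrt(3)*I*(-2*k^3 + sqrt(-4*k^6 + (2*k^3 + 729)^2) - 729)^(1/3))/36) - 4*c^3/9 - c^2/2 + 8*c*k/9 - 2*c/3


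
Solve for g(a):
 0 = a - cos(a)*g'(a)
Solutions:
 g(a) = C1 + Integral(a/cos(a), a)


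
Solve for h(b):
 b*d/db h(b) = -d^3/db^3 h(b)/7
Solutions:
 h(b) = C1 + Integral(C2*airyai(-7^(1/3)*b) + C3*airybi(-7^(1/3)*b), b)


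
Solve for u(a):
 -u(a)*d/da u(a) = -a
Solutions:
 u(a) = -sqrt(C1 + a^2)
 u(a) = sqrt(C1 + a^2)


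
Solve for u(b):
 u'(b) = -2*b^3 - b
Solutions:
 u(b) = C1 - b^4/2 - b^2/2


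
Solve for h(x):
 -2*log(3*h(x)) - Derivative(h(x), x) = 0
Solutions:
 Integral(1/(log(_y) + log(3)), (_y, h(x)))/2 = C1 - x


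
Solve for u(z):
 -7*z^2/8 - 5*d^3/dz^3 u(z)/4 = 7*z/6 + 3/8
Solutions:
 u(z) = C1 + C2*z + C3*z^2 - 7*z^5/600 - 7*z^4/180 - z^3/20


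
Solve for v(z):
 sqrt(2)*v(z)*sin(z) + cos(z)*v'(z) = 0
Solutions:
 v(z) = C1*cos(z)^(sqrt(2))
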